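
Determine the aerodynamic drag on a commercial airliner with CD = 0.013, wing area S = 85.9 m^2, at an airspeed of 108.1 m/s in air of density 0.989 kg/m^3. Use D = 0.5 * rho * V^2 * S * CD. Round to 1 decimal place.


Step 1: Dynamic pressure q = 0.5 * 0.989 * 108.1^2 = 5778.5341 Pa
Step 2: Drag D = q * S * CD = 5778.5341 * 85.9 * 0.013
Step 3: D = 6452.9 N

6452.9


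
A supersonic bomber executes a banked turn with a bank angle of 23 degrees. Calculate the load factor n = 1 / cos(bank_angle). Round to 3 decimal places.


Step 1: Convert 23 degrees to radians = 0.401426
Step 2: cos(23 deg) = 0.920505
Step 3: n = 1 / 0.920505 = 1.086

1.086


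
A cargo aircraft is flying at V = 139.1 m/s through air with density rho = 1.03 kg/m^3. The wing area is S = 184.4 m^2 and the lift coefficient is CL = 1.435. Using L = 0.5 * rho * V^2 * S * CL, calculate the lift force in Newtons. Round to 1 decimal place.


Step 1: Calculate dynamic pressure q = 0.5 * 1.03 * 139.1^2 = 0.5 * 1.03 * 19348.81 = 9964.6371 Pa
Step 2: Multiply by wing area and lift coefficient: L = 9964.6371 * 184.4 * 1.435
Step 3: L = 1837479.0905 * 1.435 = 2636782.5 N

2636782.5


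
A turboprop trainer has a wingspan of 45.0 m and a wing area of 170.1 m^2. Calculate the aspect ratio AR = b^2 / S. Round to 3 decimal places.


Step 1: b^2 = 45.0^2 = 2025.0
Step 2: AR = 2025.0 / 170.1 = 11.905

11.905


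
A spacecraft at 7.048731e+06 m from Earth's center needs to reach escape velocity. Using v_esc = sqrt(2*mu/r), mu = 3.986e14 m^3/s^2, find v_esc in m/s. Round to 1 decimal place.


Step 1: 2*mu/r = 2 * 3.986e14 / 7.048731e+06 = 113098371.8913
Step 2: v_esc = sqrt(113098371.8913) = 10634.8 m/s

10634.8


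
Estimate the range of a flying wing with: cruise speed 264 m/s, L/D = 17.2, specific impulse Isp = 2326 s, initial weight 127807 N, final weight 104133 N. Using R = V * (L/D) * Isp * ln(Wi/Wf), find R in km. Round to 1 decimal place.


Step 1: Coefficient = V * (L/D) * Isp = 264 * 17.2 * 2326 = 10561900.8 m
Step 2: Wi/Wf = 127807 / 104133 = 1.227344
Step 3: ln(1.227344) = 0.204852
Step 4: R = 10561900.8 * 0.204852 = 2163630.6 m = 2163.6 km

2163.6


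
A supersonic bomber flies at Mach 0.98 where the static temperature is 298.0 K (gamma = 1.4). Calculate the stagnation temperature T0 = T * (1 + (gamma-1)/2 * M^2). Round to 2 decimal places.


Step 1: (gamma-1)/2 = 0.2
Step 2: M^2 = 0.9604
Step 3: 1 + 0.2 * 0.9604 = 1.19208
Step 4: T0 = 298.0 * 1.19208 = 355.24 K

355.24


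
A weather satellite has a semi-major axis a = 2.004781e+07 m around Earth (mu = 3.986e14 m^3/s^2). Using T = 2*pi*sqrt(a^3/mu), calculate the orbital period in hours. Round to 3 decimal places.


Step 1: a^3 / mu = 8.057509e+21 / 3.986e14 = 2.021452e+07
Step 2: sqrt(2.021452e+07) = 4496.0565 s
Step 3: T = 2*pi * 4496.0565 = 28249.56 s
Step 4: T in hours = 28249.56 / 3600 = 7.847 hours

7.847


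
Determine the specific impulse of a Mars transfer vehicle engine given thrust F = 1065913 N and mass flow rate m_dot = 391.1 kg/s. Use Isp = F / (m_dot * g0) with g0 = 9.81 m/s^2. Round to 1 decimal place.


Step 1: m_dot * g0 = 391.1 * 9.81 = 3836.69
Step 2: Isp = 1065913 / 3836.69 = 277.8 s

277.8


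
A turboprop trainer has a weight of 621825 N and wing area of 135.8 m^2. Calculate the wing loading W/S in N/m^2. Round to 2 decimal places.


Step 1: Wing loading = W / S = 621825 / 135.8
Step 2: Wing loading = 4578.98 N/m^2

4578.98


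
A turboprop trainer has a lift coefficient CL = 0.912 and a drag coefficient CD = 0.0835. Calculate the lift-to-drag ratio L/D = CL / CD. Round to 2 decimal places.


Step 1: L/D = CL / CD = 0.912 / 0.0835
Step 2: L/D = 10.92

10.92


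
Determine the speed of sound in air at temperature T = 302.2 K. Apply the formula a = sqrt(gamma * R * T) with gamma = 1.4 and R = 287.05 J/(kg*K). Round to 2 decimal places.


Step 1: gamma * R * T = 1.4 * 287.05 * 302.2 = 121445.114
Step 2: a = sqrt(121445.114) = 348.49 m/s

348.49


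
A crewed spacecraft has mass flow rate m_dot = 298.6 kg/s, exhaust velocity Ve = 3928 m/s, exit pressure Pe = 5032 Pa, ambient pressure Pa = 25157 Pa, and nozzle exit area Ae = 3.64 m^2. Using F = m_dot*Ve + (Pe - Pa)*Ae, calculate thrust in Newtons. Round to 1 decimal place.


Step 1: Momentum thrust = m_dot * Ve = 298.6 * 3928 = 1172900.8 N
Step 2: Pressure thrust = (Pe - Pa) * Ae = (5032 - 25157) * 3.64 = -73255.00 N
Step 3: Total thrust F = 1172900.8 + -73255.00 = 1099645.8 N

1099645.8


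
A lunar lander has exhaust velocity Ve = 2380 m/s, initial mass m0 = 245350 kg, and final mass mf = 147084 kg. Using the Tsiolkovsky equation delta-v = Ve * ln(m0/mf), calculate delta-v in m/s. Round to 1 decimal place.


Step 1: Mass ratio m0/mf = 245350 / 147084 = 1.668094
Step 2: ln(1.668094) = 0.511682
Step 3: delta-v = 2380 * 0.511682 = 1217.8 m/s

1217.8


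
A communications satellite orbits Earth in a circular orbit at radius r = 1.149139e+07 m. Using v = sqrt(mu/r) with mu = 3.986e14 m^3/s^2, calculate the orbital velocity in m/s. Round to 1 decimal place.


Step 1: mu / r = 3.986e14 / 1.149139e+07 = 34686839.4511
Step 2: v = sqrt(34686839.4511) = 5889.6 m/s

5889.6


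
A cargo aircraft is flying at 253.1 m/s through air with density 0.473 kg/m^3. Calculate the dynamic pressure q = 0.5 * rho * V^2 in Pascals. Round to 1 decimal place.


Step 1: V^2 = 253.1^2 = 64059.61
Step 2: q = 0.5 * 0.473 * 64059.61
Step 3: q = 15150.1 Pa

15150.1


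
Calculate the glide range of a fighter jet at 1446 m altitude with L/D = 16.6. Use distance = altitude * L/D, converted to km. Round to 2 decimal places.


Step 1: Glide distance = altitude * L/D = 1446 * 16.6 = 24003.6 m
Step 2: Convert to km: 24003.6 / 1000 = 24.00 km

24.00


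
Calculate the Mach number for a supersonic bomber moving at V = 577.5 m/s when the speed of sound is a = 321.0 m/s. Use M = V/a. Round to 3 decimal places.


Step 1: M = V / a = 577.5 / 321.0
Step 2: M = 1.799

1.799


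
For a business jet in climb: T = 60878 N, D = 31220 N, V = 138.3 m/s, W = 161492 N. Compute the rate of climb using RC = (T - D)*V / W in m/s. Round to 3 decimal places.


Step 1: Excess thrust = T - D = 60878 - 31220 = 29658 N
Step 2: Excess power = 29658 * 138.3 = 4101701.4 W
Step 3: RC = 4101701.4 / 161492 = 25.399 m/s

25.399


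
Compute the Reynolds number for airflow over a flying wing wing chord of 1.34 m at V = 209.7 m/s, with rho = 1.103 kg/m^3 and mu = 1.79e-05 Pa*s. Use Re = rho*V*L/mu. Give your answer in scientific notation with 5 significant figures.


Step 1: Numerator = rho * V * L = 1.103 * 209.7 * 1.34 = 309.940794
Step 2: Re = 309.940794 / 1.79e-05
Step 3: Re = 1.7315e+07

1.7315e+07


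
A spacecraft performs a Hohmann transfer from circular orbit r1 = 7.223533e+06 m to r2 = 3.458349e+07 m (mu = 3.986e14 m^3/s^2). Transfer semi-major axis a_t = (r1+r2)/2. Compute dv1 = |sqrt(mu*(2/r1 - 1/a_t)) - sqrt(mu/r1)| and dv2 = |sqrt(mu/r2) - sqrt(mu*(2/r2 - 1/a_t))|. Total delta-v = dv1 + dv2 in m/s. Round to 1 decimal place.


Step 1: Transfer semi-major axis a_t = (7.223533e+06 + 3.458349e+07) / 2 = 2.090351e+07 m
Step 2: v1 (circular at r1) = sqrt(mu/r1) = 7428.37 m/s
Step 3: v_t1 = sqrt(mu*(2/r1 - 1/a_t)) = 9554.73 m/s
Step 4: dv1 = |9554.73 - 7428.37| = 2126.36 m/s
Step 5: v2 (circular at r2) = 3394.96 m/s, v_t2 = 1995.72 m/s
Step 6: dv2 = |3394.96 - 1995.72| = 1399.24 m/s
Step 7: Total delta-v = 2126.36 + 1399.24 = 3525.6 m/s

3525.6


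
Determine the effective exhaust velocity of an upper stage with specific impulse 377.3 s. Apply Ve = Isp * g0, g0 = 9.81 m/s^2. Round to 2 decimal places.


Step 1: Ve = Isp * g0 = 377.3 * 9.81
Step 2: Ve = 3701.31 m/s

3701.31


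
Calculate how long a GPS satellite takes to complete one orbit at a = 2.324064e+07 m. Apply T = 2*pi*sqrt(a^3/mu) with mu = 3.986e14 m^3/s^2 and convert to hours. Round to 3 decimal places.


Step 1: a^3 / mu = 1.255291e+22 / 3.986e14 = 3.149249e+07
Step 2: sqrt(3.149249e+07) = 5611.8167 s
Step 3: T = 2*pi * 5611.8167 = 35260.08 s
Step 4: T in hours = 35260.08 / 3600 = 9.794 hours

9.794


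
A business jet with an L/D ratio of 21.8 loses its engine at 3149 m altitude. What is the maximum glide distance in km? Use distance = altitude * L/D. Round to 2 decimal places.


Step 1: Glide distance = altitude * L/D = 3149 * 21.8 = 68648.2 m
Step 2: Convert to km: 68648.2 / 1000 = 68.65 km

68.65


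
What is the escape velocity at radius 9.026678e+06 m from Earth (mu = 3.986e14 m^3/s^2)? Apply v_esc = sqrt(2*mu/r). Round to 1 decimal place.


Step 1: 2*mu/r = 2 * 3.986e14 / 9.026678e+06 = 88315989.5589
Step 2: v_esc = sqrt(88315989.5589) = 9397.7 m/s

9397.7


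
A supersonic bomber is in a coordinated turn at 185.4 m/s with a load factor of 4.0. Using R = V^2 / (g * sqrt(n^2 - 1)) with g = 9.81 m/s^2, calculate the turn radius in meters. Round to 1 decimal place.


Step 1: V^2 = 185.4^2 = 34373.16
Step 2: n^2 - 1 = 4.0^2 - 1 = 15.0
Step 3: sqrt(15.0) = 3.872983
Step 4: R = 34373.16 / (9.81 * 3.872983) = 904.7 m

904.7


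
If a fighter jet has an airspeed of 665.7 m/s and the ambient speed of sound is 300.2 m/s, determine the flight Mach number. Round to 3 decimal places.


Step 1: M = V / a = 665.7 / 300.2
Step 2: M = 2.218

2.218


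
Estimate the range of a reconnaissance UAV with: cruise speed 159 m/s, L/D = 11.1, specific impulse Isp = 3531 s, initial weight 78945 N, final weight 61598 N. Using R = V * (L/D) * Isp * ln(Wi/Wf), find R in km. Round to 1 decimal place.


Step 1: Coefficient = V * (L/D) * Isp = 159 * 11.1 * 3531 = 6231861.9 m
Step 2: Wi/Wf = 78945 / 61598 = 1.281616
Step 3: ln(1.281616) = 0.248122
Step 4: R = 6231861.9 * 0.248122 = 1546262.1 m = 1546.3 km

1546.3


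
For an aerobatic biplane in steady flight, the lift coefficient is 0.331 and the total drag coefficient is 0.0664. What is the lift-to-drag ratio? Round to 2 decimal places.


Step 1: L/D = CL / CD = 0.331 / 0.0664
Step 2: L/D = 4.98

4.98


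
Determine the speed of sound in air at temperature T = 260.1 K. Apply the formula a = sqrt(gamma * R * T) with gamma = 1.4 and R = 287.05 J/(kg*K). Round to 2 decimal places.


Step 1: gamma * R * T = 1.4 * 287.05 * 260.1 = 104526.387
Step 2: a = sqrt(104526.387) = 323.31 m/s

323.31


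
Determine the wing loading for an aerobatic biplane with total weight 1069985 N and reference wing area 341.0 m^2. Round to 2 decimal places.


Step 1: Wing loading = W / S = 1069985 / 341.0
Step 2: Wing loading = 3137.79 N/m^2

3137.79


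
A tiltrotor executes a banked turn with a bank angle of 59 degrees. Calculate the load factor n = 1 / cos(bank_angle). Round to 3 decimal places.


Step 1: Convert 59 degrees to radians = 1.029744
Step 2: cos(59 deg) = 0.515038
Step 3: n = 1 / 0.515038 = 1.942

1.942


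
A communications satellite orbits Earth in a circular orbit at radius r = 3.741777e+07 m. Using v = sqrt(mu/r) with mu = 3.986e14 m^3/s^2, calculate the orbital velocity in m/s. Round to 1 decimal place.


Step 1: mu / r = 3.986e14 / 3.741777e+07 = 10652692.5576
Step 2: v = sqrt(10652692.5576) = 3263.8 m/s

3263.8


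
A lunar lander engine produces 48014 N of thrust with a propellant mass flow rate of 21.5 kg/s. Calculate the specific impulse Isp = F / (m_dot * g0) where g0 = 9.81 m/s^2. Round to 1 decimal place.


Step 1: m_dot * g0 = 21.5 * 9.81 = 210.92
Step 2: Isp = 48014 / 210.92 = 227.6 s

227.6


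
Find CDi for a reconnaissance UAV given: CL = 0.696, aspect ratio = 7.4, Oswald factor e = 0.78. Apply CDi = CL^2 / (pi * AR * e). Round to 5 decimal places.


Step 1: CL^2 = 0.696^2 = 0.484416
Step 2: pi * AR * e = 3.14159 * 7.4 * 0.78 = 18.133273
Step 3: CDi = 0.484416 / 18.133273 = 0.02671

0.02671


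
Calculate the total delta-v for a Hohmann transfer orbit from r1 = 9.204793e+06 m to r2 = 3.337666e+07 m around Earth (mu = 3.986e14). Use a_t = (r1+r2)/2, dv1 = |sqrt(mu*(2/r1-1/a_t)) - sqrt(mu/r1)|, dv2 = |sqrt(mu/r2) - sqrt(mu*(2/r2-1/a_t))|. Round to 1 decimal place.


Step 1: Transfer semi-major axis a_t = (9.204793e+06 + 3.337666e+07) / 2 = 2.129073e+07 m
Step 2: v1 (circular at r1) = sqrt(mu/r1) = 6580.54 m/s
Step 3: v_t1 = sqrt(mu*(2/r1 - 1/a_t)) = 8239.25 m/s
Step 4: dv1 = |8239.25 - 6580.54| = 1658.71 m/s
Step 5: v2 (circular at r2) = 3455.79 m/s, v_t2 = 2272.27 m/s
Step 6: dv2 = |3455.79 - 2272.27| = 1183.52 m/s
Step 7: Total delta-v = 1658.71 + 1183.52 = 2842.2 m/s

2842.2


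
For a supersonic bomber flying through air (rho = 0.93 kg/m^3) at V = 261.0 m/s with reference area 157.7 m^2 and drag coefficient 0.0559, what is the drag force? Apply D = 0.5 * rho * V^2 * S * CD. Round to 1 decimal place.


Step 1: Dynamic pressure q = 0.5 * 0.93 * 261.0^2 = 31676.265 Pa
Step 2: Drag D = q * S * CD = 31676.265 * 157.7 * 0.0559
Step 3: D = 279239.9 N

279239.9


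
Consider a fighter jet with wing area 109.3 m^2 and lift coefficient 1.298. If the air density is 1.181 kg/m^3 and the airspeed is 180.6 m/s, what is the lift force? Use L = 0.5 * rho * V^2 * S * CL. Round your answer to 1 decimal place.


Step 1: Calculate dynamic pressure q = 0.5 * 1.181 * 180.6^2 = 0.5 * 1.181 * 32616.36 = 19259.9606 Pa
Step 2: Multiply by wing area and lift coefficient: L = 19259.9606 * 109.3 * 1.298
Step 3: L = 2105113.6914 * 1.298 = 2732437.6 N

2732437.6


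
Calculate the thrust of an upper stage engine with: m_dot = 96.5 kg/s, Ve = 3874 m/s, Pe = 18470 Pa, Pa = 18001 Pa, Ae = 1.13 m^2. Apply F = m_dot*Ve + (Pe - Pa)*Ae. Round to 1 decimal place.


Step 1: Momentum thrust = m_dot * Ve = 96.5 * 3874 = 373841.0 N
Step 2: Pressure thrust = (Pe - Pa) * Ae = (18470 - 18001) * 1.13 = 529.97 N
Step 3: Total thrust F = 373841.0 + 529.97 = 374371.0 N

374371.0


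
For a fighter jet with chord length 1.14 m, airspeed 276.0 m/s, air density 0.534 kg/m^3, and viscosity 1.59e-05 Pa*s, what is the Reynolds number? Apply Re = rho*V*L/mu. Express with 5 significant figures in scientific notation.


Step 1: Numerator = rho * V * L = 0.534 * 276.0 * 1.14 = 168.01776
Step 2: Re = 168.01776 / 1.59e-05
Step 3: Re = 1.0567e+07

1.0567e+07


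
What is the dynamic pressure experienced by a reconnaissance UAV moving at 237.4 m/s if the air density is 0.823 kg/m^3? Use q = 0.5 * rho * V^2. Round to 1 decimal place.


Step 1: V^2 = 237.4^2 = 56358.76
Step 2: q = 0.5 * 0.823 * 56358.76
Step 3: q = 23191.6 Pa

23191.6


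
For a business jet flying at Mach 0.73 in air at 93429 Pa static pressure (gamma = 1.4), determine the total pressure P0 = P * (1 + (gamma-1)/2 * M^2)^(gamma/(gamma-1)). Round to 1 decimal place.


Step 1: (gamma-1)/2 * M^2 = 0.2 * 0.5329 = 0.10658
Step 2: 1 + 0.10658 = 1.10658
Step 3: Exponent gamma/(gamma-1) = 3.5
Step 4: P0 = 93429 * 1.10658^3.5 = 133174.6 Pa

133174.6


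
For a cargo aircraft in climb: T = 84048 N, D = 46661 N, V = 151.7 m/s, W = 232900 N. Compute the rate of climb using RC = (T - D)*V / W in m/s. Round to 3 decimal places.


Step 1: Excess thrust = T - D = 84048 - 46661 = 37387 N
Step 2: Excess power = 37387 * 151.7 = 5671607.9 W
Step 3: RC = 5671607.9 / 232900 = 24.352 m/s

24.352


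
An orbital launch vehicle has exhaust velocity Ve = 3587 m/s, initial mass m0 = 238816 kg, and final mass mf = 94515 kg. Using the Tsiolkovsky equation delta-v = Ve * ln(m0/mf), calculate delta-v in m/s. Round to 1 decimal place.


Step 1: Mass ratio m0/mf = 238816 / 94515 = 2.526752
Step 2: ln(2.526752) = 0.926935
Step 3: delta-v = 3587 * 0.926935 = 3324.9 m/s

3324.9


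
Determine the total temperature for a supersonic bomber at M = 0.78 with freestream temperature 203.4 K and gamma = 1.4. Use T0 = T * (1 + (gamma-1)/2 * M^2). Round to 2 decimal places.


Step 1: (gamma-1)/2 = 0.2
Step 2: M^2 = 0.6084
Step 3: 1 + 0.2 * 0.6084 = 1.12168
Step 4: T0 = 203.4 * 1.12168 = 228.15 K

228.15


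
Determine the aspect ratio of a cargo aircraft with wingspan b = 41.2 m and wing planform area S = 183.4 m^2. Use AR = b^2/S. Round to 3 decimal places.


Step 1: b^2 = 41.2^2 = 1697.44
Step 2: AR = 1697.44 / 183.4 = 9.255

9.255


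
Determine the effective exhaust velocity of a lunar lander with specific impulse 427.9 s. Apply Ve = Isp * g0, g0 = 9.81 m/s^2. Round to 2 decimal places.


Step 1: Ve = Isp * g0 = 427.9 * 9.81
Step 2: Ve = 4197.70 m/s

4197.70


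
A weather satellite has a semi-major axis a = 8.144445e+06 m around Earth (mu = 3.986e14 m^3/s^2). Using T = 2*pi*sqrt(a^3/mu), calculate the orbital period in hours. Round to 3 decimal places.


Step 1: a^3 / mu = 5.402372e+20 / 3.986e14 = 1.355337e+06
Step 2: sqrt(1.355337e+06) = 1164.1893 s
Step 3: T = 2*pi * 1164.1893 = 7314.82 s
Step 4: T in hours = 7314.82 / 3600 = 2.032 hours

2.032


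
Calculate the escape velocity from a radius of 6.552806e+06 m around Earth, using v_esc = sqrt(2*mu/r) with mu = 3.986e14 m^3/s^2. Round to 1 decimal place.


Step 1: 2*mu/r = 2 * 3.986e14 / 6.552806e+06 = 121657805.8316
Step 2: v_esc = sqrt(121657805.8316) = 11029.9 m/s

11029.9


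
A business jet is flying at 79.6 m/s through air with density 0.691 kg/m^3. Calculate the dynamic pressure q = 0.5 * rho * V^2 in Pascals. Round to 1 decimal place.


Step 1: V^2 = 79.6^2 = 6336.16
Step 2: q = 0.5 * 0.691 * 6336.16
Step 3: q = 2189.1 Pa

2189.1


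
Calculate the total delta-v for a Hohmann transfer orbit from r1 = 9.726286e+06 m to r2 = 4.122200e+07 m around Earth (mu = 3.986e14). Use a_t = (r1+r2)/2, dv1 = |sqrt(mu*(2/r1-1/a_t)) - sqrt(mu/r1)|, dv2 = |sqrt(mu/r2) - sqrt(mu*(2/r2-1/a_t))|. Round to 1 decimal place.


Step 1: Transfer semi-major axis a_t = (9.726286e+06 + 4.122200e+07) / 2 = 2.547414e+07 m
Step 2: v1 (circular at r1) = sqrt(mu/r1) = 6401.7 m/s
Step 3: v_t1 = sqrt(mu*(2/r1 - 1/a_t)) = 8143.48 m/s
Step 4: dv1 = |8143.48 - 6401.7| = 1741.78 m/s
Step 5: v2 (circular at r2) = 3109.6 m/s, v_t2 = 1921.44 m/s
Step 6: dv2 = |3109.6 - 1921.44| = 1188.15 m/s
Step 7: Total delta-v = 1741.78 + 1188.15 = 2929.9 m/s

2929.9


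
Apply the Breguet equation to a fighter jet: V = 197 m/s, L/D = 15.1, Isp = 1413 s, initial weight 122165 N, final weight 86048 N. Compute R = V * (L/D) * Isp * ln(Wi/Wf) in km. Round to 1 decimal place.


Step 1: Coefficient = V * (L/D) * Isp = 197 * 15.1 * 1413 = 4203251.1 m
Step 2: Wi/Wf = 122165 / 86048 = 1.419731
Step 3: ln(1.419731) = 0.350467
Step 4: R = 4203251.1 * 0.350467 = 1473102.1 m = 1473.1 km

1473.1


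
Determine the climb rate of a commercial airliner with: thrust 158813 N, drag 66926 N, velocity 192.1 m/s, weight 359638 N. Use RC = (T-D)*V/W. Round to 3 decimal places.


Step 1: Excess thrust = T - D = 158813 - 66926 = 91887 N
Step 2: Excess power = 91887 * 192.1 = 17651492.7 W
Step 3: RC = 17651492.7 / 359638 = 49.081 m/s

49.081


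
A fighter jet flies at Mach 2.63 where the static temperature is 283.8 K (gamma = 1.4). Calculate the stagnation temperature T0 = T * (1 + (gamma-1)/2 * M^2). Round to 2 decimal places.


Step 1: (gamma-1)/2 = 0.2
Step 2: M^2 = 6.9169
Step 3: 1 + 0.2 * 6.9169 = 2.38338
Step 4: T0 = 283.8 * 2.38338 = 676.40 K

676.40


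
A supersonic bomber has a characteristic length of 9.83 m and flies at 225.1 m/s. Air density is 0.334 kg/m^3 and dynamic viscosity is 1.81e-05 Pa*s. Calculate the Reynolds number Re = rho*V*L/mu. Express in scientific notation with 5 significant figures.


Step 1: Numerator = rho * V * L = 0.334 * 225.1 * 9.83 = 739.052822
Step 2: Re = 739.052822 / 1.81e-05
Step 3: Re = 4.0832e+07

4.0832e+07


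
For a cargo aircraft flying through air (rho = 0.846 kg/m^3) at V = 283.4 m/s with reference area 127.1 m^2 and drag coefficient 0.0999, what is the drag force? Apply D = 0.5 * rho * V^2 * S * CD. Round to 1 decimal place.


Step 1: Dynamic pressure q = 0.5 * 0.846 * 283.4^2 = 33973.4819 Pa
Step 2: Drag D = q * S * CD = 33973.4819 * 127.1 * 0.0999
Step 3: D = 431371.2 N

431371.2


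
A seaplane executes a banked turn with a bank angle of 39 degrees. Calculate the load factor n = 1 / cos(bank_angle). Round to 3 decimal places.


Step 1: Convert 39 degrees to radians = 0.680678
Step 2: cos(39 deg) = 0.777146
Step 3: n = 1 / 0.777146 = 1.287

1.287


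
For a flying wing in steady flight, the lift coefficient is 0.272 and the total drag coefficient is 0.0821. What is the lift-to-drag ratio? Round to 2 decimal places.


Step 1: L/D = CL / CD = 0.272 / 0.0821
Step 2: L/D = 3.31

3.31


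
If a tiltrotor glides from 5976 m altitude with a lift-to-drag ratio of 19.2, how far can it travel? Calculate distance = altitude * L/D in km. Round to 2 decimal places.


Step 1: Glide distance = altitude * L/D = 5976 * 19.2 = 114739.2 m
Step 2: Convert to km: 114739.2 / 1000 = 114.74 km

114.74


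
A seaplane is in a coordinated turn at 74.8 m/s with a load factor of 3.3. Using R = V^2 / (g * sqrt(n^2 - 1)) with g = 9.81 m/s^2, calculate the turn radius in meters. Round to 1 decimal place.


Step 1: V^2 = 74.8^2 = 5595.04
Step 2: n^2 - 1 = 3.3^2 - 1 = 9.89
Step 3: sqrt(9.89) = 3.144837
Step 4: R = 5595.04 / (9.81 * 3.144837) = 181.4 m

181.4


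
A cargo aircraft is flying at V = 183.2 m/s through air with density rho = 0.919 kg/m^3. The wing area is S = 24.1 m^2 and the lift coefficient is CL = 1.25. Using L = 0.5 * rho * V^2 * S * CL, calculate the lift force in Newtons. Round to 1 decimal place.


Step 1: Calculate dynamic pressure q = 0.5 * 0.919 * 183.2^2 = 0.5 * 0.919 * 33562.24 = 15421.8493 Pa
Step 2: Multiply by wing area and lift coefficient: L = 15421.8493 * 24.1 * 1.25
Step 3: L = 371666.5676 * 1.25 = 464583.2 N

464583.2


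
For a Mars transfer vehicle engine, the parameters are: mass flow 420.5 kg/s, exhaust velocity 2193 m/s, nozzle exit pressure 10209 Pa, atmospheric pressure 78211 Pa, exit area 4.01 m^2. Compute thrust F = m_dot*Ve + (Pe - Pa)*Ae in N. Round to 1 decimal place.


Step 1: Momentum thrust = m_dot * Ve = 420.5 * 2193 = 922156.5 N
Step 2: Pressure thrust = (Pe - Pa) * Ae = (10209 - 78211) * 4.01 = -272688.02 N
Step 3: Total thrust F = 922156.5 + -272688.02 = 649468.5 N

649468.5


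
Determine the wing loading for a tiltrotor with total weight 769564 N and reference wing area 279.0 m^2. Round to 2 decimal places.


Step 1: Wing loading = W / S = 769564 / 279.0
Step 2: Wing loading = 2758.29 N/m^2

2758.29


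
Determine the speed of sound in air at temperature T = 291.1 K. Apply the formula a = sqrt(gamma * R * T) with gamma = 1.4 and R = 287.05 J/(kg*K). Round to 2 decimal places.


Step 1: gamma * R * T = 1.4 * 287.05 * 291.1 = 116984.357
Step 2: a = sqrt(116984.357) = 342.03 m/s

342.03


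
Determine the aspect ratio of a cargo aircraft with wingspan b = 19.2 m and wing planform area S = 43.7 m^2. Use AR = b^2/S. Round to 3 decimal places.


Step 1: b^2 = 19.2^2 = 368.64
Step 2: AR = 368.64 / 43.7 = 8.436

8.436


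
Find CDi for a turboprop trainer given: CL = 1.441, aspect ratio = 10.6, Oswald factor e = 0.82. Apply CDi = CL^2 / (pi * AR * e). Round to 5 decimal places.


Step 1: CL^2 = 1.441^2 = 2.076481
Step 2: pi * AR * e = 3.14159 * 10.6 * 0.82 = 27.306723
Step 3: CDi = 2.076481 / 27.306723 = 0.07604

0.07604


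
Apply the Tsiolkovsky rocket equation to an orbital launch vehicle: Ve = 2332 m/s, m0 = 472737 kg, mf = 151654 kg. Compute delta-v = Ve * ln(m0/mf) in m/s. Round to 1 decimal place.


Step 1: Mass ratio m0/mf = 472737 / 151654 = 3.117208
Step 2: ln(3.117208) = 1.136938
Step 3: delta-v = 2332 * 1.136938 = 2651.3 m/s

2651.3


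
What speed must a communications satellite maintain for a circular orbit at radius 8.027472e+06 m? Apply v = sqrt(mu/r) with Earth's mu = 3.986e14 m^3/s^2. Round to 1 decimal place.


Step 1: mu / r = 3.986e14 / 8.027472e+06 = 49654486.4934
Step 2: v = sqrt(49654486.4934) = 7046.6 m/s

7046.6


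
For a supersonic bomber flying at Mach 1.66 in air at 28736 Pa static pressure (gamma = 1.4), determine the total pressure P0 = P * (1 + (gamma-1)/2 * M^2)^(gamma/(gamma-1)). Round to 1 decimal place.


Step 1: (gamma-1)/2 * M^2 = 0.2 * 2.7556 = 0.55112
Step 2: 1 + 0.55112 = 1.55112
Step 3: Exponent gamma/(gamma-1) = 3.5
Step 4: P0 = 28736 * 1.55112^3.5 = 133562.7 Pa

133562.7


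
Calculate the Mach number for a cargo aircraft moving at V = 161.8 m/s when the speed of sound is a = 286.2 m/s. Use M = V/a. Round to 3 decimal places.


Step 1: M = V / a = 161.8 / 286.2
Step 2: M = 0.565

0.565


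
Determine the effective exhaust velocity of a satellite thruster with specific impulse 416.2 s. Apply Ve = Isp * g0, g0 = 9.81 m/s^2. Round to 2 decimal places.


Step 1: Ve = Isp * g0 = 416.2 * 9.81
Step 2: Ve = 4082.92 m/s

4082.92


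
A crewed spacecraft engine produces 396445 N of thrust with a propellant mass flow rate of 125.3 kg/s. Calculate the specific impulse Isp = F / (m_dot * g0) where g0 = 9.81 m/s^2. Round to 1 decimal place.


Step 1: m_dot * g0 = 125.3 * 9.81 = 1229.19
Step 2: Isp = 396445 / 1229.19 = 322.5 s

322.5


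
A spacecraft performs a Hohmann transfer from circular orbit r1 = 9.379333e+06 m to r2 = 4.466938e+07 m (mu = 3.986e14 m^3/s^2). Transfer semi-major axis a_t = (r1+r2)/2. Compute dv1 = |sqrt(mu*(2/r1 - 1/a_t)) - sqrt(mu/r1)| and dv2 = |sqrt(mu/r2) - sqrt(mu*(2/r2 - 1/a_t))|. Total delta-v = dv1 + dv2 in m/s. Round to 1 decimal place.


Step 1: Transfer semi-major axis a_t = (9.379333e+06 + 4.466938e+07) / 2 = 2.702436e+07 m
Step 2: v1 (circular at r1) = sqrt(mu/r1) = 6519.03 m/s
Step 3: v_t1 = sqrt(mu*(2/r1 - 1/a_t)) = 8381.27 m/s
Step 4: dv1 = |8381.27 - 6519.03| = 1862.25 m/s
Step 5: v2 (circular at r2) = 2987.2 m/s, v_t2 = 1759.84 m/s
Step 6: dv2 = |2987.2 - 1759.84| = 1227.36 m/s
Step 7: Total delta-v = 1862.25 + 1227.36 = 3089.6 m/s

3089.6


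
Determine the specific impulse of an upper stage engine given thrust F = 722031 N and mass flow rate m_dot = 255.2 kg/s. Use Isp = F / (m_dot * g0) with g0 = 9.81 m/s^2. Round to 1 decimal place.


Step 1: m_dot * g0 = 255.2 * 9.81 = 2503.51
Step 2: Isp = 722031 / 2503.51 = 288.4 s

288.4


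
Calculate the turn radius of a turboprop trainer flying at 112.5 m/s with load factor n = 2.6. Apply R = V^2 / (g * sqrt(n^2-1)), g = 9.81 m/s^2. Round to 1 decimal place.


Step 1: V^2 = 112.5^2 = 12656.25
Step 2: n^2 - 1 = 2.6^2 - 1 = 5.76
Step 3: sqrt(5.76) = 2.4
Step 4: R = 12656.25 / (9.81 * 2.4) = 537.6 m

537.6


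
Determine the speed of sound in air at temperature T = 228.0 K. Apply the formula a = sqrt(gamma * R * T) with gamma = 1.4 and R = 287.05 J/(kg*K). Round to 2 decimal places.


Step 1: gamma * R * T = 1.4 * 287.05 * 228.0 = 91626.36
Step 2: a = sqrt(91626.36) = 302.70 m/s

302.70


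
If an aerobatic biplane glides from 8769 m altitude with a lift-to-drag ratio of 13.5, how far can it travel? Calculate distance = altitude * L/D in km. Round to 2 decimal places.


Step 1: Glide distance = altitude * L/D = 8769 * 13.5 = 118381.5 m
Step 2: Convert to km: 118381.5 / 1000 = 118.38 km

118.38


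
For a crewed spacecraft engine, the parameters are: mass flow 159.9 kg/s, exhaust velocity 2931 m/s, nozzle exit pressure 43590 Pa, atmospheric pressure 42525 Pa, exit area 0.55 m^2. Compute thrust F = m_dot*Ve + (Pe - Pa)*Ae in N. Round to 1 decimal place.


Step 1: Momentum thrust = m_dot * Ve = 159.9 * 2931 = 468666.9 N
Step 2: Pressure thrust = (Pe - Pa) * Ae = (43590 - 42525) * 0.55 = 585.75 N
Step 3: Total thrust F = 468666.9 + 585.75 = 469252.7 N

469252.7


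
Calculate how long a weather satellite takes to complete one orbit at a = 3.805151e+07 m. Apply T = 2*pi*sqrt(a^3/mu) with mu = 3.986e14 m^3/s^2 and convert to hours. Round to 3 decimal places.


Step 1: a^3 / mu = 5.509544e+22 / 3.986e14 = 1.382224e+08
Step 2: sqrt(1.382224e+08) = 11756.8018 s
Step 3: T = 2*pi * 11756.8018 = 73870.16 s
Step 4: T in hours = 73870.16 / 3600 = 20.519 hours

20.519


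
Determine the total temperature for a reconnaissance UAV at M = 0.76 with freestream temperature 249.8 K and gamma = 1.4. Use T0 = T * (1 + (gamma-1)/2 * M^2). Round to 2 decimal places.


Step 1: (gamma-1)/2 = 0.2
Step 2: M^2 = 0.5776
Step 3: 1 + 0.2 * 0.5776 = 1.11552
Step 4: T0 = 249.8 * 1.11552 = 278.66 K

278.66


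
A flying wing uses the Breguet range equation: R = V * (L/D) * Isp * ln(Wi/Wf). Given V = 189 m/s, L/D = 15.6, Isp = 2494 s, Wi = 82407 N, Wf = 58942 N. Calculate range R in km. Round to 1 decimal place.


Step 1: Coefficient = V * (L/D) * Isp = 189 * 15.6 * 2494 = 7353309.6 m
Step 2: Wi/Wf = 82407 / 58942 = 1.398103
Step 3: ln(1.398103) = 0.335116
Step 4: R = 7353309.6 * 0.335116 = 2464215.2 m = 2464.2 km

2464.2


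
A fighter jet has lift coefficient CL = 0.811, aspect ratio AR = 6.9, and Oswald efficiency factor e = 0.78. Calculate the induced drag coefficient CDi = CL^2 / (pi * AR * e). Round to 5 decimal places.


Step 1: CL^2 = 0.811^2 = 0.657721
Step 2: pi * AR * e = 3.14159 * 6.9 * 0.78 = 16.908052
Step 3: CDi = 0.657721 / 16.908052 = 0.03890

0.03890


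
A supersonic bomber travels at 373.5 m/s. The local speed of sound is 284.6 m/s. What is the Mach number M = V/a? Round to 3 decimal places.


Step 1: M = V / a = 373.5 / 284.6
Step 2: M = 1.312

1.312


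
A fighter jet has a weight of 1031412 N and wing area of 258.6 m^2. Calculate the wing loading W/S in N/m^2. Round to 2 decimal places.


Step 1: Wing loading = W / S = 1031412 / 258.6
Step 2: Wing loading = 3988.45 N/m^2

3988.45


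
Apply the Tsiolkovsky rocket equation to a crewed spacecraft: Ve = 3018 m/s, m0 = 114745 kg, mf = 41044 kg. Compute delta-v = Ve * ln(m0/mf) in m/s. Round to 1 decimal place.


Step 1: Mass ratio m0/mf = 114745 / 41044 = 2.795658
Step 2: ln(2.795658) = 1.028068
Step 3: delta-v = 3018 * 1.028068 = 3102.7 m/s

3102.7


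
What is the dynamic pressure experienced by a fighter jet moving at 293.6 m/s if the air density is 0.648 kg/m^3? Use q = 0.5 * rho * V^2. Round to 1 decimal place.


Step 1: V^2 = 293.6^2 = 86200.96
Step 2: q = 0.5 * 0.648 * 86200.96
Step 3: q = 27929.1 Pa

27929.1


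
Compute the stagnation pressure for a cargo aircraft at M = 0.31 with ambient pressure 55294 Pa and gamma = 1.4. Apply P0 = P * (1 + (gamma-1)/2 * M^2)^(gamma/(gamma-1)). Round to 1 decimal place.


Step 1: (gamma-1)/2 * M^2 = 0.2 * 0.0961 = 0.01922
Step 2: 1 + 0.01922 = 1.01922
Step 3: Exponent gamma/(gamma-1) = 3.5
Step 4: P0 = 55294 * 1.01922^3.5 = 59103.9 Pa

59103.9


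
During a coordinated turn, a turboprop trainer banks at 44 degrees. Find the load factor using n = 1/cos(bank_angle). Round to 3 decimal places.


Step 1: Convert 44 degrees to radians = 0.767945
Step 2: cos(44 deg) = 0.71934
Step 3: n = 1 / 0.71934 = 1.390

1.390


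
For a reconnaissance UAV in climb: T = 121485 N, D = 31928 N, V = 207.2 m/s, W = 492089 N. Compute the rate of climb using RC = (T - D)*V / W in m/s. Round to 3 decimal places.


Step 1: Excess thrust = T - D = 121485 - 31928 = 89557 N
Step 2: Excess power = 89557 * 207.2 = 18556210.4 W
Step 3: RC = 18556210.4 / 492089 = 37.709 m/s

37.709


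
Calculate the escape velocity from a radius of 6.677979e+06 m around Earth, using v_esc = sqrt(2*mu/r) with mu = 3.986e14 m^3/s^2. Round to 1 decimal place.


Step 1: 2*mu/r = 2 * 3.986e14 / 6.677979e+06 = 119377434.4004
Step 2: v_esc = sqrt(119377434.4004) = 10926.0 m/s

10926.0


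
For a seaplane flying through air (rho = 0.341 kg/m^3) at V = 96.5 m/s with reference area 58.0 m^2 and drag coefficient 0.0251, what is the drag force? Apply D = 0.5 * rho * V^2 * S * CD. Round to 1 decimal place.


Step 1: Dynamic pressure q = 0.5 * 0.341 * 96.5^2 = 1587.7386 Pa
Step 2: Drag D = q * S * CD = 1587.7386 * 58.0 * 0.0251
Step 3: D = 2311.4 N

2311.4


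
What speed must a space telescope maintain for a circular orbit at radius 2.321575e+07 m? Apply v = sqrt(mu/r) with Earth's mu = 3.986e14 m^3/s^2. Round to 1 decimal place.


Step 1: mu / r = 3.986e14 / 2.321575e+07 = 17169378.5469
Step 2: v = sqrt(17169378.5469) = 4143.6 m/s

4143.6


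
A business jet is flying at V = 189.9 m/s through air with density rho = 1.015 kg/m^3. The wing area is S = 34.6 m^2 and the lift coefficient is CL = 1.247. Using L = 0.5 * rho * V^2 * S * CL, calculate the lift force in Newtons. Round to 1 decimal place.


Step 1: Calculate dynamic pressure q = 0.5 * 1.015 * 189.9^2 = 0.5 * 1.015 * 36062.01 = 18301.4701 Pa
Step 2: Multiply by wing area and lift coefficient: L = 18301.4701 * 34.6 * 1.247
Step 3: L = 633230.8646 * 1.247 = 789638.9 N

789638.9


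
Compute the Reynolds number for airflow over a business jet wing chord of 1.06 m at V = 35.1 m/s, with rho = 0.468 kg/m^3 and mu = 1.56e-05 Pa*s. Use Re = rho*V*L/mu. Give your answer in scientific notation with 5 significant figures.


Step 1: Numerator = rho * V * L = 0.468 * 35.1 * 1.06 = 17.412408
Step 2: Re = 17.412408 / 1.56e-05
Step 3: Re = 1.1162e+06

1.1162e+06


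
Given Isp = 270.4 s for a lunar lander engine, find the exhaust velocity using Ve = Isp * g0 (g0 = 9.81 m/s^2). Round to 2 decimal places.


Step 1: Ve = Isp * g0 = 270.4 * 9.81
Step 2: Ve = 2652.62 m/s

2652.62


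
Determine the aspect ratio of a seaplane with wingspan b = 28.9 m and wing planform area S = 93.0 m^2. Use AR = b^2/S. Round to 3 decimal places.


Step 1: b^2 = 28.9^2 = 835.21
Step 2: AR = 835.21 / 93.0 = 8.981

8.981


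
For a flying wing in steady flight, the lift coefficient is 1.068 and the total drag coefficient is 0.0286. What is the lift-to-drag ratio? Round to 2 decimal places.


Step 1: L/D = CL / CD = 1.068 / 0.0286
Step 2: L/D = 37.34

37.34


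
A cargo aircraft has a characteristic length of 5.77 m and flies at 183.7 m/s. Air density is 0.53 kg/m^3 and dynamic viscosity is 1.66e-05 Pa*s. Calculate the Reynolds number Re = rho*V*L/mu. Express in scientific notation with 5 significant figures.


Step 1: Numerator = rho * V * L = 0.53 * 183.7 * 5.77 = 561.77297
Step 2: Re = 561.77297 / 1.66e-05
Step 3: Re = 3.3842e+07

3.3842e+07


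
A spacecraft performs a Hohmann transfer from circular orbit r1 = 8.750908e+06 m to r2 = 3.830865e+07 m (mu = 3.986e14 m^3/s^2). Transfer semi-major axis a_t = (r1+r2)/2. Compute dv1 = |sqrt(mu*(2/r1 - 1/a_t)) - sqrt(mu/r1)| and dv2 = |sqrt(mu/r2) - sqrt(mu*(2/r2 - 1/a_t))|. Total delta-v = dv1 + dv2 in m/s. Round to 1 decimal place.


Step 1: Transfer semi-major axis a_t = (8.750908e+06 + 3.830865e+07) / 2 = 2.352978e+07 m
Step 2: v1 (circular at r1) = sqrt(mu/r1) = 6749.04 m/s
Step 3: v_t1 = sqrt(mu*(2/r1 - 1/a_t)) = 8611.56 m/s
Step 4: dv1 = |8611.56 - 6749.04| = 1862.51 m/s
Step 5: v2 (circular at r2) = 3225.67 m/s, v_t2 = 1967.15 m/s
Step 6: dv2 = |3225.67 - 1967.15| = 1258.52 m/s
Step 7: Total delta-v = 1862.51 + 1258.52 = 3121.0 m/s

3121.0


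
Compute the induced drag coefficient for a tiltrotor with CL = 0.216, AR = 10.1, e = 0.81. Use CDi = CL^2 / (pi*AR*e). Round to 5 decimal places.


Step 1: CL^2 = 0.216^2 = 0.046656
Step 2: pi * AR * e = 3.14159 * 10.1 * 0.81 = 25.701369
Step 3: CDi = 0.046656 / 25.701369 = 0.00182

0.00182


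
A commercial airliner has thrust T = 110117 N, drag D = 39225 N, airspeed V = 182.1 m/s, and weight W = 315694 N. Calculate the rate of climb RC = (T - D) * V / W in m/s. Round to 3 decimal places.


Step 1: Excess thrust = T - D = 110117 - 39225 = 70892 N
Step 2: Excess power = 70892 * 182.1 = 12909433.2 W
Step 3: RC = 12909433.2 / 315694 = 40.892 m/s

40.892


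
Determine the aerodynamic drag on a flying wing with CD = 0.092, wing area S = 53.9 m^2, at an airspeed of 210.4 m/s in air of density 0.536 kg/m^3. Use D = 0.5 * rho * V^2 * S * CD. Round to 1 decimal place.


Step 1: Dynamic pressure q = 0.5 * 0.536 * 210.4^2 = 11863.8669 Pa
Step 2: Drag D = q * S * CD = 11863.8669 * 53.9 * 0.092
Step 3: D = 58830.5 N

58830.5


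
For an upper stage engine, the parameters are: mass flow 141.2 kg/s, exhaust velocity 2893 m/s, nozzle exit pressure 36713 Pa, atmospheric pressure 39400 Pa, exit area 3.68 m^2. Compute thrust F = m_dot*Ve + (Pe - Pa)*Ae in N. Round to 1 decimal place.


Step 1: Momentum thrust = m_dot * Ve = 141.2 * 2893 = 408491.6 N
Step 2: Pressure thrust = (Pe - Pa) * Ae = (36713 - 39400) * 3.68 = -9888.16 N
Step 3: Total thrust F = 408491.6 + -9888.16 = 398603.4 N

398603.4


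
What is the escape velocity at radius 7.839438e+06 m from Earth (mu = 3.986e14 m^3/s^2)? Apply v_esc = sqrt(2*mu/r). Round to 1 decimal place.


Step 1: 2*mu/r = 2 * 3.986e14 / 7.839438e+06 = 101690963.0512
Step 2: v_esc = sqrt(101690963.0512) = 10084.2 m/s

10084.2


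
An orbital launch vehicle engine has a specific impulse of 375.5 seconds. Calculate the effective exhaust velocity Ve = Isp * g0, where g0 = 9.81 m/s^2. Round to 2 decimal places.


Step 1: Ve = Isp * g0 = 375.5 * 9.81
Step 2: Ve = 3683.66 m/s

3683.66


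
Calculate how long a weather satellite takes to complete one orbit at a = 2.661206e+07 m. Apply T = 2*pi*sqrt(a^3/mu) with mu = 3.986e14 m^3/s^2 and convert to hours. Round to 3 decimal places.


Step 1: a^3 / mu = 1.884671e+22 / 3.986e14 = 4.728226e+07
Step 2: sqrt(4.728226e+07) = 6876.2094 s
Step 3: T = 2*pi * 6876.2094 = 43204.5 s
Step 4: T in hours = 43204.5 / 3600 = 12.001 hours

12.001


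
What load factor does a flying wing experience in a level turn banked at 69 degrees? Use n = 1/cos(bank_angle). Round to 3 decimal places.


Step 1: Convert 69 degrees to radians = 1.204277
Step 2: cos(69 deg) = 0.358368
Step 3: n = 1 / 0.358368 = 2.790

2.790


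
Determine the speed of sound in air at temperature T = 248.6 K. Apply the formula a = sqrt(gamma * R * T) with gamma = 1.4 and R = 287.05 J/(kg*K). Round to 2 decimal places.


Step 1: gamma * R * T = 1.4 * 287.05 * 248.6 = 99904.882
Step 2: a = sqrt(99904.882) = 316.08 m/s

316.08


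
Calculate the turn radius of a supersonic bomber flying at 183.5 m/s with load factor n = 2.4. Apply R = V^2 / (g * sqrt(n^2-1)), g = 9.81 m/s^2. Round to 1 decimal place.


Step 1: V^2 = 183.5^2 = 33672.25
Step 2: n^2 - 1 = 2.4^2 - 1 = 4.76
Step 3: sqrt(4.76) = 2.181742
Step 4: R = 33672.25 / (9.81 * 2.181742) = 1573.3 m

1573.3


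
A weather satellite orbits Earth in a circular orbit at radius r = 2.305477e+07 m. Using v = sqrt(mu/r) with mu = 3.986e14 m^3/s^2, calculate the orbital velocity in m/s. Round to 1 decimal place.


Step 1: mu / r = 3.986e14 / 2.305477e+07 = 17289263.7836
Step 2: v = sqrt(17289263.7836) = 4158.0 m/s

4158.0


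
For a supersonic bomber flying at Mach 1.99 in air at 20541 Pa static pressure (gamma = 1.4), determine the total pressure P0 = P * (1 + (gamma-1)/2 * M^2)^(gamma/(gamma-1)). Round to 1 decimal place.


Step 1: (gamma-1)/2 * M^2 = 0.2 * 3.9601 = 0.79202
Step 2: 1 + 0.79202 = 1.79202
Step 3: Exponent gamma/(gamma-1) = 3.5
Step 4: P0 = 20541 * 1.79202^3.5 = 158241.9 Pa

158241.9


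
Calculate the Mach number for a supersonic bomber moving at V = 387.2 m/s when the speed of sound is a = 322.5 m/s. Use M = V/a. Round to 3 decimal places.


Step 1: M = V / a = 387.2 / 322.5
Step 2: M = 1.201

1.201


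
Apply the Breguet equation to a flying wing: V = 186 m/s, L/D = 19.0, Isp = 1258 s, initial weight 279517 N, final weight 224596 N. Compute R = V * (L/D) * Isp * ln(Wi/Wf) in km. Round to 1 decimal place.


Step 1: Coefficient = V * (L/D) * Isp = 186 * 19.0 * 1258 = 4445772.0 m
Step 2: Wi/Wf = 279517 / 224596 = 1.244532
Step 3: ln(1.244532) = 0.21876
Step 4: R = 4445772.0 * 0.21876 = 972556.6 m = 972.6 km

972.6


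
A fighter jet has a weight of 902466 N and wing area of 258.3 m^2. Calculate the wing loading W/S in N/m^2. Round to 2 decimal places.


Step 1: Wing loading = W / S = 902466 / 258.3
Step 2: Wing loading = 3493.87 N/m^2

3493.87


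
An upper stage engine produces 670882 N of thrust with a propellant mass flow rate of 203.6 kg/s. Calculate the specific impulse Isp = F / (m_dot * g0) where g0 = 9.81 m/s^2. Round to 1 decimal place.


Step 1: m_dot * g0 = 203.6 * 9.81 = 1997.32
Step 2: Isp = 670882 / 1997.32 = 335.9 s

335.9
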